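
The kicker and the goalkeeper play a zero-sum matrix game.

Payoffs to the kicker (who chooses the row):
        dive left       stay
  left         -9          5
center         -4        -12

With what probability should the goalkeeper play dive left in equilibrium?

Row minima are -9 and -12, so the kicker's maximin is -9; column maxima are -4 and 5, so the goalkeeper's minimax is -4. These differ, so the equilibrium is in mixed strategies.
Let the goalkeeper play dive left with probability q. The kicker is indifferent when −9q + 5(1−q) = −4q − 12(1−q), giving q = 17/22.

17/22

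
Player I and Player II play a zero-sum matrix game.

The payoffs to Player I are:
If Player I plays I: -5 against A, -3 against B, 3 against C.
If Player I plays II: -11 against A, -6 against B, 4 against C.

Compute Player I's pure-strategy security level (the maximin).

The worst-case payoff for each row is I: -5, II: -11.
The best of these is -5.

-5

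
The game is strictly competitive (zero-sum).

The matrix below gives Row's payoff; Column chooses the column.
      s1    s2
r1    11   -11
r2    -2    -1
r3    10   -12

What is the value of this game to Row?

-33/23

Row r3 is strictly dominated by row r1, so Row never plays it.
The remaining 2×2 game on (r1, r2) × (s1, s2) has no saddle point. Let Row play r1 with probability p; indifference gives 11p − 2(1−p) = −11p − (1−p), so p = 1/23.
Similarly Column's optimal q on s1 is 10/23, and the value is 11·(10/23) + (-11)·(13/23) = -33/23.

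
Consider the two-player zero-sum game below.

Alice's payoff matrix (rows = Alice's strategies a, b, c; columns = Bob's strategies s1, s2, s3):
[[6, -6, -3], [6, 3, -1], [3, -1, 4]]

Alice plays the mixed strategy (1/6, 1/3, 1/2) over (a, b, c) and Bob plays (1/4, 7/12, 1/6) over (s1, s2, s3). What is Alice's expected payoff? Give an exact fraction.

Against (1/4, 7/12, 1/6), each row's expected payoff is a: -5/2; b: 37/12; c: 5/6.
Taking the (1/6, 1/3, 1/2)-weighted average: (1/6)·(-5/2) + (1/3)·(37/12) + (1/2)·(5/6) = 37/36.

37/36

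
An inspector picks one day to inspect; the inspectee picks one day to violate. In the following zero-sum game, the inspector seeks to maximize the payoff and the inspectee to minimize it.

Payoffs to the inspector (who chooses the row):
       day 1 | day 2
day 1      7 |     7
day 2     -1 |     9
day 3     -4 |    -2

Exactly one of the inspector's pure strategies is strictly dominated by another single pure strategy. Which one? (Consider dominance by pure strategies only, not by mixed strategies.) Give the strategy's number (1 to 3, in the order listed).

Compare day 3 with day 1: 7 > -4, 7 > -2.
So day 1 strictly dominates day 3 for the inspector; day 3 is strictly dominated.

3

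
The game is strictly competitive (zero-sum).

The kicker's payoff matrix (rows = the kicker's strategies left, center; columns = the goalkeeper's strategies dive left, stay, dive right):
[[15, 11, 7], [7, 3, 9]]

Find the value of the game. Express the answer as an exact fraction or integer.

Column dive left is strictly dominated by stay for the goalkeeper (it gives the kicker more in every row).
The remaining 2×2 game on (left, center) × (stay, dive right) has no saddle point. Let the kicker play left with probability p; indifference gives 11p + 3(1−p) = 7p + 9(1−p), so p = 3/5.
Similarly the goalkeeper's optimal q on stay is 1/5, and the value is 11·(1/5) + (7)·(4/5) = 39/5.

39/5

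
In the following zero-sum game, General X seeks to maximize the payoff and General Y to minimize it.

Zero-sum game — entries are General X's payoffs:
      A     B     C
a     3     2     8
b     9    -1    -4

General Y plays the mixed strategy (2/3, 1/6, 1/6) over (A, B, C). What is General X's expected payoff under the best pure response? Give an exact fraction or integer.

a: (3)·(2/3) + (2)·(1/6) + (8)·(1/6) = 11/3.
b: (9)·(2/3) + (-1)·(1/6) + (-4)·(1/6) = 31/6.
The best pure response is b with expected payoff 31/6.

31/6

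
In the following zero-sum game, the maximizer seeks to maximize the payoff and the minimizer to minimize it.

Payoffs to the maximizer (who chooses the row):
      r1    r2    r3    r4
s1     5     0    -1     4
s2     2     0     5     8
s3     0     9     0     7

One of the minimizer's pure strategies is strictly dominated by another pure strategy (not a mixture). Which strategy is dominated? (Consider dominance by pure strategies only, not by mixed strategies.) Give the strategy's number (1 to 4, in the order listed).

4

The minimizer prefers columns that give the maximizer less. Compare r4 with r3: -1 < 4, 5 < 8, 0 < 7.
So r3 strictly dominates r4 for the minimizer; r4 is strictly dominated.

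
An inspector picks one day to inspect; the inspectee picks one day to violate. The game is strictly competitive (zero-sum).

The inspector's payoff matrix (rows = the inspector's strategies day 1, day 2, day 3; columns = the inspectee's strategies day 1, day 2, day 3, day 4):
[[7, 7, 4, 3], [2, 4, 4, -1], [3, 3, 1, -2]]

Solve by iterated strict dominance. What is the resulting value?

3

Row day 3 is strictly dominated by row day 1 (7>3, 7>3, 4>1, 3>-2); eliminate day 3.
Column day 3 is strictly dominated by day 4 for the inspectee (3<4, -1<4); eliminate day 3.
Row day 2 is strictly dominated by row day 1 (7>2, 7>4, 3>-1); eliminate day 2.
Column day 2 is strictly dominated by day 4 for the inspectee (3<7); eliminate day 2.
Column day 1 is strictly dominated by day 4 for the inspectee (3<7); eliminate day 1.
Only (day 1, day 4) remains, with payoff 3.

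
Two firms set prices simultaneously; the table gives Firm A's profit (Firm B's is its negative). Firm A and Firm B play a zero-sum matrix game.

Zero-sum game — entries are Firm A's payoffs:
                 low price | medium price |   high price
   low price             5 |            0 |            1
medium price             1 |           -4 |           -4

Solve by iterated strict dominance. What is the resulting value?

Column low price is strictly dominated by medium price for Firm B (0<5, -4<1); eliminate low price.
Row medium price is strictly dominated by row low price (0>-4, 1>-4); eliminate medium price.
Column high price is strictly dominated by medium price for Firm B (0<1); eliminate high price.
Only (low price, medium price) remains, with payoff 0.

0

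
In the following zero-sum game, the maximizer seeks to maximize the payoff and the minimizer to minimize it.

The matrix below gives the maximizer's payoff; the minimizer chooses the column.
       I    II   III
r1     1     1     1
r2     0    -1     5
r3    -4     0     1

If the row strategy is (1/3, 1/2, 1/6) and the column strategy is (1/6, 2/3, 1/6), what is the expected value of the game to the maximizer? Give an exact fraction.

1/3

Against (1/6, 2/3, 1/6), each row's expected payoff is r1: 1; r2: 1/6; r3: -1/2.
Taking the (1/3, 1/2, 1/6)-weighted average: (1/3)·(1) + (1/2)·(1/6) + (1/6)·(-1/2) = 1/3.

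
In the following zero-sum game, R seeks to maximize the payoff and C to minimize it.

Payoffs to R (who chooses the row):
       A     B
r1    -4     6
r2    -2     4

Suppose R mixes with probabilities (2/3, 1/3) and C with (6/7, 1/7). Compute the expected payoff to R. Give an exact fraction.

-44/21

Against (6/7, 1/7), each row's expected payoff is r1: -18/7; r2: -8/7.
Taking the (2/3, 1/3)-weighted average: (2/3)·(-18/7) + (1/3)·(-8/7) = -44/21.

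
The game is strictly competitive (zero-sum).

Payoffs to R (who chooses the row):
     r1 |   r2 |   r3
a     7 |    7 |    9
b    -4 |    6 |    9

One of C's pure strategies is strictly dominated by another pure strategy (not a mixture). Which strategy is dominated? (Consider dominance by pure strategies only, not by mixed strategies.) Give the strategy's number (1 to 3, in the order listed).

C prefers columns that give R less. Compare r3 with r1: 7 < 9, -4 < 9.
So r1 strictly dominates r3 for C; r3 is strictly dominated.

3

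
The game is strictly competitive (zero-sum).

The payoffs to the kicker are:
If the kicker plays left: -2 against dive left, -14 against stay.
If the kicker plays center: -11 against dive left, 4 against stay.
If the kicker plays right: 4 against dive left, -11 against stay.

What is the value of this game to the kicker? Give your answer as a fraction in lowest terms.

Row left is strictly dominated by row right, so the kicker never plays it.
The remaining 2×2 game on (center, right) × (dive left, stay) has no saddle point. Let the kicker play center with probability p; indifference gives −11p + 4(1−p) = 4p − 11(1−p), so p = 1/2.
Similarly the goalkeeper's optimal q on dive left is 1/2, and the value is -11·(1/2) + (4)·(1/2) = -7/2.

-7/2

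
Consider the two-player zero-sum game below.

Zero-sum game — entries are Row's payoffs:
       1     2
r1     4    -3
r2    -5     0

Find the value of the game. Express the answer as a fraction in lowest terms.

-5/4

Row minima are -3 and -5, so Row's maximin is -3; column maxima are 4 and 0, so Column's minimax is 0. These differ, so the equilibrium is in mixed strategies.
Let Row play r1 with probability p. Column is indifferent when 4p − 5(1−p) = −3p, giving p = 5/12.
Let Column play 1 with probability q. Row is indifferent when 4q − 3(1−q) = −5q, giving q = 1/4.
The value is 4·(1/4) + (-3)·(3/4) = -5/4.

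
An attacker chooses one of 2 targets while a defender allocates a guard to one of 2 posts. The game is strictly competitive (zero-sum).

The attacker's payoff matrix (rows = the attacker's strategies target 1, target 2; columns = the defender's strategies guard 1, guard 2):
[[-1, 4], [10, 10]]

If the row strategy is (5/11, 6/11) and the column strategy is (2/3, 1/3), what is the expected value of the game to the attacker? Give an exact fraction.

Against (2/3, 1/3), each row's expected payoff is target 1: 2/3; target 2: 10.
Taking the (5/11, 6/11)-weighted average: (5/11)·(2/3) + (6/11)·(10) = 190/33.

190/33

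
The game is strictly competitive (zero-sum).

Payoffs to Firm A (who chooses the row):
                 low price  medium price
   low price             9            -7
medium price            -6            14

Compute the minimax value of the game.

Row minima are -7 and -6, so Firm A's maximin is -6; column maxima are 9 and 14, so Firm B's minimax is 9. These differ, so the equilibrium is in mixed strategies.
Let Firm A play low price with probability p. Firm B is indifferent when 9p − 6(1−p) = −7p + 14(1−p), giving p = 5/9.
Let Firm B play low price with probability q. Firm A is indifferent when 9q − 7(1−q) = −6q + 14(1−q), giving q = 7/12.
The value is 9·(7/12) + (-7)·(5/12) = 7/3.

7/3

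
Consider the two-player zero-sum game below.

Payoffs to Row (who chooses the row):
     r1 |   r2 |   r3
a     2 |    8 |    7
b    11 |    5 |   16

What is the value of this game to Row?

13/2

Column r3 is strictly dominated by r1 for Column (it gives Row more in every row).
The remaining 2×2 game on (a, b) × (r1, r2) has no saddle point. Let Row play a with probability p; indifference gives 2p + 11(1−p) = 8p + 5(1−p), so p = 1/2.
Similarly Column's optimal q on r1 is 1/4, and the value is 2·(1/4) + (8)·(3/4) = 13/2.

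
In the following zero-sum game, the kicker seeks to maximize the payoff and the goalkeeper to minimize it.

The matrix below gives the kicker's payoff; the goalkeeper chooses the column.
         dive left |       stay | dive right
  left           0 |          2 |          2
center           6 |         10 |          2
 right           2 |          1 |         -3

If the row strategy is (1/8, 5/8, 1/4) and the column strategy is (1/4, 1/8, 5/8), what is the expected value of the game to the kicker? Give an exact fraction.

Against (1/4, 1/8, 5/8), each row's expected payoff is left: 3/2; center: 4; right: -5/4.
Taking the (1/8, 5/8, 1/4)-weighted average: (1/8)·(3/2) + (5/8)·(4) + (1/4)·(-5/4) = 19/8.

19/8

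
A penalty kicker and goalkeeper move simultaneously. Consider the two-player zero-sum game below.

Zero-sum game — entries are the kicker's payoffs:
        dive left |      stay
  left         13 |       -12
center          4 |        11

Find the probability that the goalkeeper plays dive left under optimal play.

23/32

Row minima are -12 and 4, so the kicker's maximin is 4; column maxima are 13 and 11, so the goalkeeper's minimax is 11. These differ, so the equilibrium is in mixed strategies.
Let the goalkeeper play dive left with probability q. The kicker is indifferent when 13q − 12(1−q) = 4q + 11(1−q), giving q = 23/32.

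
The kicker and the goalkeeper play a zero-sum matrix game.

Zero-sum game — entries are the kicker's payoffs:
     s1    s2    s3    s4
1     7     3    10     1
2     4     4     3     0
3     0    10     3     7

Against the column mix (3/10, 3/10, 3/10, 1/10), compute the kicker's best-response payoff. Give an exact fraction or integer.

1: (7)·(3/10) + (3)·(3/10) + (10)·(3/10) + (1)·(1/10) = 61/10.
2: (4)·(3/10) + (4)·(3/10) + (3)·(3/10) + (0)·(1/10) = 33/10.
3: (0)·(3/10) + (10)·(3/10) + (3)·(3/10) + (7)·(1/10) = 23/5.
The best pure response is 1 with expected payoff 61/10.

61/10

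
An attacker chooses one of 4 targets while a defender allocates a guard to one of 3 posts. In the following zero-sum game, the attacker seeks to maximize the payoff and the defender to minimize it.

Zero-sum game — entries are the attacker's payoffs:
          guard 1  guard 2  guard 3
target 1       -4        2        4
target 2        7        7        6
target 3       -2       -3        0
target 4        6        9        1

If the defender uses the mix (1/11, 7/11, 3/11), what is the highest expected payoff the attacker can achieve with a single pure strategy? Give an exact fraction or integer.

target 1: (-4)·(1/11) + (2)·(7/11) + (4)·(3/11) = 2.
target 2: (7)·(1/11) + (7)·(7/11) + (6)·(3/11) = 74/11.
target 3: (-2)·(1/11) + (-3)·(7/11) + (0)·(3/11) = -23/11.
target 4: (6)·(1/11) + (9)·(7/11) + (1)·(3/11) = 72/11.
The best pure response is target 2 with expected payoff 74/11.

74/11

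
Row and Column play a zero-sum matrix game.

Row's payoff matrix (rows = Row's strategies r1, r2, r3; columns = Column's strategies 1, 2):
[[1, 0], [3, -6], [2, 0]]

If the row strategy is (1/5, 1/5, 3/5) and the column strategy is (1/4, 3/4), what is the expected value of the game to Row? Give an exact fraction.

-2/5

Against (1/4, 3/4), each row's expected payoff is r1: 1/4; r2: -15/4; r3: 1/2.
Taking the (1/5, 1/5, 3/5)-weighted average: (1/5)·(1/4) + (1/5)·(-15/4) + (3/5)·(1/2) = -2/5.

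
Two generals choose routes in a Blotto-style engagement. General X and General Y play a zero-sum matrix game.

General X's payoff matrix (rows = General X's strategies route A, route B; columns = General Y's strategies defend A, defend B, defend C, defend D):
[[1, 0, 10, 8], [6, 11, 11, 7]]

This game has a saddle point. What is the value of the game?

6

Row minima: 0, 6 → General X's maximin is 6.
Column maxima: 6, 11, 11, 8 → General Y's minimax is 6.
They coincide at (route B, defend A), so the value is 6.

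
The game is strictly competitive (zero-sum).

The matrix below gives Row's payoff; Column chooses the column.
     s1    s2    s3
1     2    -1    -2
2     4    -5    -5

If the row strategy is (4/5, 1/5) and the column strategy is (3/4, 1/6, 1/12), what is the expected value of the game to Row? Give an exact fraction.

77/60

Against (3/4, 1/6, 1/12), each row's expected payoff is 1: 7/6; 2: 7/4.
Taking the (4/5, 1/5)-weighted average: (4/5)·(7/6) + (1/5)·(7/4) = 77/60.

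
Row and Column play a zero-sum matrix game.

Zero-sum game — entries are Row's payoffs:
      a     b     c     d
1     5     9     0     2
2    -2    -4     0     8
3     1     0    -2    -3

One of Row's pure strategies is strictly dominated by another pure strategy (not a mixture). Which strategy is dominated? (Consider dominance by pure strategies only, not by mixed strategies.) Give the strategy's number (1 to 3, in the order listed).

3

Compare 3 with 1: 5 > 1, 9 > 0, 0 > -2, 2 > -3.
So 1 strictly dominates 3 for Row; 3 is strictly dominated.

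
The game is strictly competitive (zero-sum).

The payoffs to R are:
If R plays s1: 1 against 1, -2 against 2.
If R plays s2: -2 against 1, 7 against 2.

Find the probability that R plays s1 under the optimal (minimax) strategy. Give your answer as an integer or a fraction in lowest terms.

3/4

Row minima are -2 and -2, so R's maximin is -2; column maxima are 1 and 7, so C's minimax is 1. These differ, so the equilibrium is in mixed strategies.
Let R play s1 with probability p. C is indifferent when p − 2(1−p) = −2p + 7(1−p), giving p = 3/4.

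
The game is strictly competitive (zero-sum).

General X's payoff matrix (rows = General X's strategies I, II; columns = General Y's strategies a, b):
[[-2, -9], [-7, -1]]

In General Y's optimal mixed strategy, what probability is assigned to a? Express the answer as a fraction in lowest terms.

Row minima are -9 and -7, so General X's maximin is -7; column maxima are -2 and -1, so General Y's minimax is -2. These differ, so the equilibrium is in mixed strategies.
Let General Y play a with probability q. General X is indifferent when −2q − 9(1−q) = −7q − (1−q), giving q = 8/13.

8/13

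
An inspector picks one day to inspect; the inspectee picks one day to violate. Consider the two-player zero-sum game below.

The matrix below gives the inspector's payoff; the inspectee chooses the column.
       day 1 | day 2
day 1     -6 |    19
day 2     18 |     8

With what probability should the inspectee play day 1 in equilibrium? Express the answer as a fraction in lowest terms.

Row minima are -6 and 8, so the inspector's maximin is 8; column maxima are 18 and 19, so the inspectee's minimax is 18. These differ, so the equilibrium is in mixed strategies.
Let the inspectee play day 1 with probability q. The inspector is indifferent when −6q + 19(1−q) = 18q + 8(1−q), giving q = 11/35.

11/35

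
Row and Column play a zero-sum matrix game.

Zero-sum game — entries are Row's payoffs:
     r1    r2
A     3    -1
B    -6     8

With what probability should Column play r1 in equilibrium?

1/2

Row minima are -1 and -6, so Row's maximin is -1; column maxima are 3 and 8, so Column's minimax is 3. These differ, so the equilibrium is in mixed strategies.
Let Column play r1 with probability q. Row is indifferent when 3q − (1−q) = −6q + 8(1−q), giving q = 1/2.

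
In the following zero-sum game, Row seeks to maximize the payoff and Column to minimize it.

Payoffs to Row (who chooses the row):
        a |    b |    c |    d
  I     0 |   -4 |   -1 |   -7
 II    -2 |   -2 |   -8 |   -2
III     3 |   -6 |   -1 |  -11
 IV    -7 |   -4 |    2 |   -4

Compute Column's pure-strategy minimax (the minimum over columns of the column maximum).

-2

The worst case (largest entry) in each column is a: 3, b: -2, c: 2, d: -2.
The best (smallest) of these is -2.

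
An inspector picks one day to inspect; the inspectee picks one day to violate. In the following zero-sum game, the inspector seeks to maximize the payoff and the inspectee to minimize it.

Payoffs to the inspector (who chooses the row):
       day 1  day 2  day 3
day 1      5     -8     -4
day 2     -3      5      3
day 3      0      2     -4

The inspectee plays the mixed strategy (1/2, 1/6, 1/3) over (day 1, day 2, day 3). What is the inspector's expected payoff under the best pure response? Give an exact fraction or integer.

day 1: (5)·(1/2) + (-8)·(1/6) + (-4)·(1/3) = -1/6.
day 2: (-3)·(1/2) + (5)·(1/6) + (3)·(1/3) = 1/3.
day 3: (0)·(1/2) + (2)·(1/6) + (-4)·(1/3) = -1.
The best pure response is day 2 with expected payoff 1/3.

1/3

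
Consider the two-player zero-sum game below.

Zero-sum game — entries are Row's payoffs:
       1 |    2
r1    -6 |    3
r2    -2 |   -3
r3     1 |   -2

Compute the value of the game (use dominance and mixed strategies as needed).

Row r2 is strictly dominated by row r3, so Row never plays it.
The remaining 2×2 game on (r1, r3) × (1, 2) has no saddle point. Let Row play r1 with probability p; indifference gives −6p + (1−p) = 3p − 2(1−p), so p = 1/4.
Similarly Column's optimal q on 1 is 5/12, and the value is -6·(5/12) + (3)·(7/12) = -3/4.

-3/4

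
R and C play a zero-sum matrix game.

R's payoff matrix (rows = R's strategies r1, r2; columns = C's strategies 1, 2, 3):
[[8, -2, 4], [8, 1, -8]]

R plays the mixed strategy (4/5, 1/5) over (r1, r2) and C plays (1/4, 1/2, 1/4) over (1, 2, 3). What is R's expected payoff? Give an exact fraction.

17/10

Against (1/4, 1/2, 1/4), each row's expected payoff is r1: 2; r2: 1/2.
Taking the (4/5, 1/5)-weighted average: (4/5)·(2) + (1/5)·(1/2) = 17/10.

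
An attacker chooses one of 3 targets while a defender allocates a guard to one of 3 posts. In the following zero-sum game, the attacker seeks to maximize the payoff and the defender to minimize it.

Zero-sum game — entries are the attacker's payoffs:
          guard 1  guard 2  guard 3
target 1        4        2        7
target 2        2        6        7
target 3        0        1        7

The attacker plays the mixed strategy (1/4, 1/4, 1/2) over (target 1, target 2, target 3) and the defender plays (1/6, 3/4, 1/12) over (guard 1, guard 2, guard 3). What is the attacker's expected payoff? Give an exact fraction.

65/24

Against (1/6, 3/4, 1/12), each row's expected payoff is target 1: 11/4; target 2: 65/12; target 3: 4/3.
Taking the (1/4, 1/4, 1/2)-weighted average: (1/4)·(11/4) + (1/4)·(65/12) + (1/2)·(4/3) = 65/24.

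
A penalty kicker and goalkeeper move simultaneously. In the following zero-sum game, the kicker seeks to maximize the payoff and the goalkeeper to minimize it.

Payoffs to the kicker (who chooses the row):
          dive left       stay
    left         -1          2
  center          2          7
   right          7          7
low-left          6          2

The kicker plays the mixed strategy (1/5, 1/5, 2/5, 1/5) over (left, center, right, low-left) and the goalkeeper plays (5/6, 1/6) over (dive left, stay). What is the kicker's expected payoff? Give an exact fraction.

Against (5/6, 1/6), each row's expected payoff is left: -1/2; center: 17/6; right: 7; low-left: 16/3.
Taking the (1/5, 1/5, 2/5, 1/5)-weighted average: (1/5)·(-1/2) + (1/5)·(17/6) + (2/5)·(7) + (1/5)·(16/3) = 13/3.

13/3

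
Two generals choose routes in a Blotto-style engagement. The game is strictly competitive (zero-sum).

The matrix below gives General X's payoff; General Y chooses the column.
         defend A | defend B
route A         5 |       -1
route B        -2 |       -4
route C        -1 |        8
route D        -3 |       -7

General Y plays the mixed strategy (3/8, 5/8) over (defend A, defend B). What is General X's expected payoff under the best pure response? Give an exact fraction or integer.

route A: (5)·(3/8) + (-1)·(5/8) = 5/4.
route B: (-2)·(3/8) + (-4)·(5/8) = -13/4.
route C: (-1)·(3/8) + (8)·(5/8) = 37/8.
route D: (-3)·(3/8) + (-7)·(5/8) = -11/2.
The best pure response is route C with expected payoff 37/8.

37/8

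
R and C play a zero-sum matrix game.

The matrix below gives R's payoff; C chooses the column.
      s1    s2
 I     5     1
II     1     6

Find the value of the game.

Row minima are 1 and 1, so R's maximin is 1; column maxima are 5 and 6, so C's minimax is 5. These differ, so the equilibrium is in mixed strategies.
Let R play I with probability p. C is indifferent when 5p + (1−p) = p + 6(1−p), giving p = 5/9.
Let C play s1 with probability q. R is indifferent when 5q + (1−q) = q + 6(1−q), giving q = 5/9.
The value is 5·(5/9) + (1)·(4/9) = 29/9.

29/9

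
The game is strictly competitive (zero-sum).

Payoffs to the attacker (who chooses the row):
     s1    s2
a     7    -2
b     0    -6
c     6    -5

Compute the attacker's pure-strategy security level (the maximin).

The worst-case payoff for each row is a: -2, b: -6, c: -5.
The best of these is -2.

-2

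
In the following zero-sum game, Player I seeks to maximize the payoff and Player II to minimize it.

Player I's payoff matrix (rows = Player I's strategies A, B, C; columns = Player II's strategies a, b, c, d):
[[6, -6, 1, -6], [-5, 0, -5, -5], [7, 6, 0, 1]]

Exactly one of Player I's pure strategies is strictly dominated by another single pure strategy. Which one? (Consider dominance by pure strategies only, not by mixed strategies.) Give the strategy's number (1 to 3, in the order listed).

2

Compare B with C: 7 > -5, 6 > 0, 0 > -5, 1 > -5.
So C strictly dominates B for Player I; B is strictly dominated.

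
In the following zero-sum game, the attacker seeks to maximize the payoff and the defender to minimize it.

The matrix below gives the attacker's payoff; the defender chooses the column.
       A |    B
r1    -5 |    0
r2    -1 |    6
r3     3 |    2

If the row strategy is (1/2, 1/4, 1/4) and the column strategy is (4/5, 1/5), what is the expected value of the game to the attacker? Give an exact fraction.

-6/5

Against (4/5, 1/5), each row's expected payoff is r1: -4; r2: 2/5; r3: 14/5.
Taking the (1/2, 1/4, 1/4)-weighted average: (1/2)·(-4) + (1/4)·(2/5) + (1/4)·(14/5) = -6/5.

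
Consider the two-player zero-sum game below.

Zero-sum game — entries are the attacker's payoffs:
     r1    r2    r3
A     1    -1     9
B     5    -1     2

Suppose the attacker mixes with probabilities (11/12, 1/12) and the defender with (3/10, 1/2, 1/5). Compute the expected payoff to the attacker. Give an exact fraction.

19/12

Against (3/10, 1/2, 1/5), each row's expected payoff is A: 8/5; B: 7/5.
Taking the (11/12, 1/12)-weighted average: (11/12)·(8/5) + (1/12)·(7/5) = 19/12.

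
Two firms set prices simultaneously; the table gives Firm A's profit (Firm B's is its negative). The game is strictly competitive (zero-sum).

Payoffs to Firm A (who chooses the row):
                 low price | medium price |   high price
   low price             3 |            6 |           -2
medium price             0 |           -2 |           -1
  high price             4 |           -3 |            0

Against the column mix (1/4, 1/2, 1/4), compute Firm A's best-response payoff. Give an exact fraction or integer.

13/4

low price: (3)·(1/4) + (6)·(1/2) + (-2)·(1/4) = 13/4.
medium price: (0)·(1/4) + (-2)·(1/2) + (-1)·(1/4) = -5/4.
high price: (4)·(1/4) + (-3)·(1/2) + (0)·(1/4) = -1/2.
The best pure response is low price with expected payoff 13/4.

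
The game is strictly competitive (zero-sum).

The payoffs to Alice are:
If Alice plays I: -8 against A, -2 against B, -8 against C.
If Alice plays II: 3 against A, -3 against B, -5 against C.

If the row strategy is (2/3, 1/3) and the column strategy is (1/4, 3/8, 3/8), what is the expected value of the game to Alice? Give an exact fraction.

-55/12

Against (1/4, 3/8, 3/8), each row's expected payoff is I: -23/4; II: -9/4.
Taking the (2/3, 1/3)-weighted average: (2/3)·(-23/4) + (1/3)·(-9/4) = -55/12.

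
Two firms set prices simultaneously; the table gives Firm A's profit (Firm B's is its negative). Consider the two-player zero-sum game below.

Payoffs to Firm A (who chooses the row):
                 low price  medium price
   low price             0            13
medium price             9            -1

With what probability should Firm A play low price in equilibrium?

10/23

Row minima are 0 and -1, so Firm A's maximin is 0; column maxima are 9 and 13, so Firm B's minimax is 9. These differ, so the equilibrium is in mixed strategies.
Let Firm A play low price with probability p. Firm B is indifferent when 9(1−p) = 13p − (1−p), giving p = 10/23.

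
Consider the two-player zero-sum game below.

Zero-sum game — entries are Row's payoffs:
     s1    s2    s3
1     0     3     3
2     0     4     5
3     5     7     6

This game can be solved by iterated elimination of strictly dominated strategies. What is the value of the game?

Row 1 is strictly dominated by row 3 (5>0, 7>3, 6>3); eliminate 1.
Row 2 is strictly dominated by row 3 (5>0, 7>4, 6>5); eliminate 2.
Column s3 is strictly dominated by s1 for Column (5<6); eliminate s3.
Column s2 is strictly dominated by s1 for Column (5<7); eliminate s2.
Only (3, s1) remains, with payoff 5.

5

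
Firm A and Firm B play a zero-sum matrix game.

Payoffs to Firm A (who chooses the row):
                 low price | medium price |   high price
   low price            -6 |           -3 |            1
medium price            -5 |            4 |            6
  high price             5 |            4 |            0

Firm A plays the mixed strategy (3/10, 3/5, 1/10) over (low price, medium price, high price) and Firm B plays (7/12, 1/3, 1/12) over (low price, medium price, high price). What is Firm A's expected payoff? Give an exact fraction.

Against (7/12, 1/3, 1/12), each row's expected payoff is low price: -53/12; medium price: -13/12; high price: 17/4.
Taking the (3/10, 3/5, 1/10)-weighted average: (3/10)·(-53/12) + (3/5)·(-13/12) + (1/10)·(17/4) = -31/20.

-31/20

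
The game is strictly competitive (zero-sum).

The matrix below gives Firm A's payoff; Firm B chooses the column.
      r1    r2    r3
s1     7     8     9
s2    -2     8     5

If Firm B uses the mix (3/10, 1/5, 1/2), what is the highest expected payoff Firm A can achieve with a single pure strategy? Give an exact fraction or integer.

41/5

s1: (7)·(3/10) + (8)·(1/5) + (9)·(1/2) = 41/5.
s2: (-2)·(3/10) + (8)·(1/5) + (5)·(1/2) = 7/2.
The best pure response is s1 with expected payoff 41/5.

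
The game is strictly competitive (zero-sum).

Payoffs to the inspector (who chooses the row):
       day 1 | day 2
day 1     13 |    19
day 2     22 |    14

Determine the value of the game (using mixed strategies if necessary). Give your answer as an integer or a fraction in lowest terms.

118/7

Row minima are 13 and 14, so the inspector's maximin is 14; column maxima are 22 and 19, so the inspectee's minimax is 19. These differ, so the equilibrium is in mixed strategies.
Let the inspector play day 1 with probability p. The inspectee is indifferent when 13p + 22(1−p) = 19p + 14(1−p), giving p = 4/7.
Let the inspectee play day 1 with probability q. The inspector is indifferent when 13q + 19(1−q) = 22q + 14(1−q), giving q = 5/14.
The value is 13·(5/14) + (19)·(9/14) = 118/7.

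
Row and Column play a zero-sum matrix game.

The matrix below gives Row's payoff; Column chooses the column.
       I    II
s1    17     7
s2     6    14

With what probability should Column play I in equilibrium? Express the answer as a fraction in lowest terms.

7/18

Row minima are 7 and 6, so Row's maximin is 7; column maxima are 17 and 14, so Column's minimax is 14. These differ, so the equilibrium is in mixed strategies.
Let Column play I with probability q. Row is indifferent when 17q + 7(1−q) = 6q + 14(1−q), giving q = 7/18.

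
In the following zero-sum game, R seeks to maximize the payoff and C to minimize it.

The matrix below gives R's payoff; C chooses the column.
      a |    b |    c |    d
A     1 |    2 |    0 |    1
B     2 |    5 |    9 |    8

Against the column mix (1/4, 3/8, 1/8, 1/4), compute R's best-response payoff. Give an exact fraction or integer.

11/2

A: (1)·(1/4) + (2)·(3/8) + (0)·(1/8) + (1)·(1/4) = 5/4.
B: (2)·(1/4) + (5)·(3/8) + (9)·(1/8) + (8)·(1/4) = 11/2.
The best pure response is B with expected payoff 11/2.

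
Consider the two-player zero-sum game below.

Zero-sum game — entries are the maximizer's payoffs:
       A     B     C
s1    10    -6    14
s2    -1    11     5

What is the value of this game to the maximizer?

Column C is strictly dominated by A for the minimizer (it gives the maximizer more in every row).
The remaining 2×2 game on (s1, s2) × (A, B) has no saddle point. Let the maximizer play s1 with probability p; indifference gives 10p − (1−p) = −6p + 11(1−p), so p = 3/7.
Similarly the minimizer's optimal q on A is 17/28, and the value is 10·(17/28) + (-6)·(11/28) = 26/7.

26/7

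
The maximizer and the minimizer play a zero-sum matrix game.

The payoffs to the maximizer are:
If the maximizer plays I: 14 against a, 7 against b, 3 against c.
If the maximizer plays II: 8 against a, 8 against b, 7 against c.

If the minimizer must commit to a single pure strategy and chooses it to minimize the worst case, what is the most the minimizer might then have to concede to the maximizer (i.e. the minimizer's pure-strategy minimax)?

7

The worst case (largest entry) in each column is a: 14, b: 8, c: 7.
The best (smallest) of these is 7.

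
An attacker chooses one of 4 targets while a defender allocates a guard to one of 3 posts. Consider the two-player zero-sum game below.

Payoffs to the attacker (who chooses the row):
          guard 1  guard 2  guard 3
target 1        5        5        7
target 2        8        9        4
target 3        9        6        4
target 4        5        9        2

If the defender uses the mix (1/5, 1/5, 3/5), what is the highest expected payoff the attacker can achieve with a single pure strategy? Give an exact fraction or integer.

31/5

target 1: (5)·(1/5) + (5)·(1/5) + (7)·(3/5) = 31/5.
target 2: (8)·(1/5) + (9)·(1/5) + (4)·(3/5) = 29/5.
target 3: (9)·(1/5) + (6)·(1/5) + (4)·(3/5) = 27/5.
target 4: (5)·(1/5) + (9)·(1/5) + (2)·(3/5) = 4.
The best pure response is target 1 with expected payoff 31/5.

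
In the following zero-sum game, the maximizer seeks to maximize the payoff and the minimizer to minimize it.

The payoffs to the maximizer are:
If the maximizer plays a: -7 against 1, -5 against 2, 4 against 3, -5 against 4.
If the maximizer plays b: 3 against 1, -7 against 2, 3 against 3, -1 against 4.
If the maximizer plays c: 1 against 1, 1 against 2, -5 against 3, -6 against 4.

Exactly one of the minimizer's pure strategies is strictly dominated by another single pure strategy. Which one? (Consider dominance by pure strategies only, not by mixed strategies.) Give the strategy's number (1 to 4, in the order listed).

3

The minimizer prefers columns that give the maximizer less. Compare 3 with 4: -5 < 4, -1 < 3, -6 < -5.
So 4 strictly dominates 3 for the minimizer; 3 is strictly dominated.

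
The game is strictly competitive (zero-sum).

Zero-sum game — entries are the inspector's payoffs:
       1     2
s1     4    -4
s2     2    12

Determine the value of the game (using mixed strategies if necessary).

28/9

Row minima are -4 and 2, so the inspector's maximin is 2; column maxima are 4 and 12, so the inspectee's minimax is 4. These differ, so the equilibrium is in mixed strategies.
Let the inspector play s1 with probability p. The inspectee is indifferent when 4p + 2(1−p) = −4p + 12(1−p), giving p = 5/9.
Let the inspectee play 1 with probability q. The inspector is indifferent when 4q − 4(1−q) = 2q + 12(1−q), giving q = 8/9.
The value is 4·(8/9) + (-4)·(1/9) = 28/9.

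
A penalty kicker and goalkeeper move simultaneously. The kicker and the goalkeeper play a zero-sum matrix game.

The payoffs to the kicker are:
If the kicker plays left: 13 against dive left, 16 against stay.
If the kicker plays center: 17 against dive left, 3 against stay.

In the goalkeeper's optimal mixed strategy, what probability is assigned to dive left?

Row minima are 13 and 3, so the kicker's maximin is 13; column maxima are 17 and 16, so the goalkeeper's minimax is 16. These differ, so the equilibrium is in mixed strategies.
Let the goalkeeper play dive left with probability q. The kicker is indifferent when 13q + 16(1−q) = 17q + 3(1−q), giving q = 13/17.

13/17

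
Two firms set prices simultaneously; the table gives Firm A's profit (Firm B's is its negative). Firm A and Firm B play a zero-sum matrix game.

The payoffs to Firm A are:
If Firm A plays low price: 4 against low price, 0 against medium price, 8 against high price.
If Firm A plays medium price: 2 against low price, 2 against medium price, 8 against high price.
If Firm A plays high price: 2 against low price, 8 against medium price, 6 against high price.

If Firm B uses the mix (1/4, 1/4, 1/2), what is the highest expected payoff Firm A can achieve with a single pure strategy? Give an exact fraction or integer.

11/2

low price: (4)·(1/4) + (0)·(1/4) + (8)·(1/2) = 5.
medium price: (2)·(1/4) + (2)·(1/4) + (8)·(1/2) = 5.
high price: (2)·(1/4) + (8)·(1/4) + (6)·(1/2) = 11/2.
The best pure response is high price with expected payoff 11/2.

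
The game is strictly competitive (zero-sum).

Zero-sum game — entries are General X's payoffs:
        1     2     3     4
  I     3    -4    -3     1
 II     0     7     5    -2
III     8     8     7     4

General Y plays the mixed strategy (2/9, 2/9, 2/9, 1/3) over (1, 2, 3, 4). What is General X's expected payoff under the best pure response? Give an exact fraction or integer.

I: (3)·(2/9) + (-4)·(2/9) + (-3)·(2/9) + (1)·(1/3) = -5/9.
II: (0)·(2/9) + (7)·(2/9) + (5)·(2/9) + (-2)·(1/3) = 2.
III: (8)·(2/9) + (8)·(2/9) + (7)·(2/9) + (4)·(1/3) = 58/9.
The best pure response is III with expected payoff 58/9.

58/9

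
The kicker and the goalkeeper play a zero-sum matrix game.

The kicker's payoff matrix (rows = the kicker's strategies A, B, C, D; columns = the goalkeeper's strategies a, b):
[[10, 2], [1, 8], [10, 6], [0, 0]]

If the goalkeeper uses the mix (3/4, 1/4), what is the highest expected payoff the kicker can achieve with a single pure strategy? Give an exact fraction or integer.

A: (10)·(3/4) + (2)·(1/4) = 8.
B: (1)·(3/4) + (8)·(1/4) = 11/4.
C: (10)·(3/4) + (6)·(1/4) = 9.
D: (0)·(3/4) + (0)·(1/4) = 0.
The best pure response is C with expected payoff 9.

9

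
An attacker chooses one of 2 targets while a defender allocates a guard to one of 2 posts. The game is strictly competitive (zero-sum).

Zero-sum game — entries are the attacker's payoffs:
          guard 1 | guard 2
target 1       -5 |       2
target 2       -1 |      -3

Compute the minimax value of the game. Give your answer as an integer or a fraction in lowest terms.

-17/9

Row minima are -5 and -3, so the attacker's maximin is -3; column maxima are -1 and 2, so the defender's minimax is -1. These differ, so the equilibrium is in mixed strategies.
Let the attacker play target 1 with probability p. The defender is indifferent when −5p − (1−p) = 2p − 3(1−p), giving p = 2/9.
Let the defender play guard 1 with probability q. The attacker is indifferent when −5q + 2(1−q) = −q − 3(1−q), giving q = 5/9.
The value is -5·(5/9) + (2)·(4/9) = -17/9.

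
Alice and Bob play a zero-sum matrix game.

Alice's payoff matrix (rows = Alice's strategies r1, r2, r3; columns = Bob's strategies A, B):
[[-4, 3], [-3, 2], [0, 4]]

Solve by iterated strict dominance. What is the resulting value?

0

Row r1 is strictly dominated by row r3 (0>-4, 4>3); eliminate r1.
Row r2 is strictly dominated by row r3 (0>-3, 4>2); eliminate r2.
Column B is strictly dominated by A for Bob (0<4); eliminate B.
Only (r3, A) remains, with payoff 0.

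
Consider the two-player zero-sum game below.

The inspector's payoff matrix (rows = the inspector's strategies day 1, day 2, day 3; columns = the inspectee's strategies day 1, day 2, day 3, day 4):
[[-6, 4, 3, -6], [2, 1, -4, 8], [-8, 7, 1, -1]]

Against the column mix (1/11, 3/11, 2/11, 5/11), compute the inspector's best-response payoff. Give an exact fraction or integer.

37/11

day 1: (-6)·(1/11) + (4)·(3/11) + (3)·(2/11) + (-6)·(5/11) = -18/11.
day 2: (2)·(1/11) + (1)·(3/11) + (-4)·(2/11) + (8)·(5/11) = 37/11.
day 3: (-8)·(1/11) + (7)·(3/11) + (1)·(2/11) + (-1)·(5/11) = 10/11.
The best pure response is day 2 with expected payoff 37/11.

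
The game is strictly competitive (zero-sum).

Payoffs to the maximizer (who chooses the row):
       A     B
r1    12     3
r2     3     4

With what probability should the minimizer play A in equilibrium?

1/10

Row minima are 3 and 3, so the maximizer's maximin is 3; column maxima are 12 and 4, so the minimizer's minimax is 4. These differ, so the equilibrium is in mixed strategies.
Let the minimizer play A with probability q. The maximizer is indifferent when 12q + 3(1−q) = 3q + 4(1−q), giving q = 1/10.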